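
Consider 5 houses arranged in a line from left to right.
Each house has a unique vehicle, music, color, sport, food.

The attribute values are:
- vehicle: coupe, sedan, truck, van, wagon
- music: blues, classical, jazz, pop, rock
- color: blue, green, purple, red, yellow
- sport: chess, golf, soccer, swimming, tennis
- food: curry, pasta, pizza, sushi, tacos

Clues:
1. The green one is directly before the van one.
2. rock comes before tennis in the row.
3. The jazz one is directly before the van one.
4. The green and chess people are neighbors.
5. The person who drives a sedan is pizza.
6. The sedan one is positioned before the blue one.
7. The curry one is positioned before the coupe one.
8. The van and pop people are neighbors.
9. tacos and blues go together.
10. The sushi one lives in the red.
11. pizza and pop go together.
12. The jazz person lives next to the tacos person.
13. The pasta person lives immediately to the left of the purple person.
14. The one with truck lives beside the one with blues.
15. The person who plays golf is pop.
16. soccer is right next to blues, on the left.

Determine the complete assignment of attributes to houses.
Solution:

House | Vehicle | Music | Color | Sport | Food
----------------------------------------------
  1   | truck | jazz | green | soccer | pasta
  2   | van | blues | purple | chess | tacos
  3   | sedan | pop | yellow | golf | pizza
  4   | wagon | rock | blue | swimming | curry
  5   | coupe | classical | red | tennis | sushi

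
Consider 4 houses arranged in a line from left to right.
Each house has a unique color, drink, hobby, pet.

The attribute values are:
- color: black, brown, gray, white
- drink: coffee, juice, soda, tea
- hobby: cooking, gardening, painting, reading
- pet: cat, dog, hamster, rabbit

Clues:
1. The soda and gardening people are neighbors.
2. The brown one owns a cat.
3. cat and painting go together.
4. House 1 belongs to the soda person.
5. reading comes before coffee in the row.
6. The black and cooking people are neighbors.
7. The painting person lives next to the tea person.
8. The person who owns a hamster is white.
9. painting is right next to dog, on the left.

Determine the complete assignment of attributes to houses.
Solution:

House | Color | Drink | Hobby | Pet
-----------------------------------
  1   | brown | soda | painting | cat
  2   | gray | tea | gardening | dog
  3   | black | juice | reading | rabbit
  4   | white | coffee | cooking | hamster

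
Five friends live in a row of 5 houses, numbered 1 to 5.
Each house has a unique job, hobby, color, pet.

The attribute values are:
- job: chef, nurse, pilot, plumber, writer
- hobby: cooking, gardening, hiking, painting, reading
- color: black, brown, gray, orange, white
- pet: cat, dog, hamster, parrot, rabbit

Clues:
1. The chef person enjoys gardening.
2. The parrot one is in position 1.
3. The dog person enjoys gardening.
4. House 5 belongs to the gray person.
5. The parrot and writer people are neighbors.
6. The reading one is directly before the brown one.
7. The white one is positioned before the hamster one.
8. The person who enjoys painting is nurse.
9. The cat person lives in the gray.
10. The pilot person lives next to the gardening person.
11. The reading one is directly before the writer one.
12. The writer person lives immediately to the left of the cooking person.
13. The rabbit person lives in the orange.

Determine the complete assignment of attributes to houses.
Solution:

House | Job | Hobby | Color | Pet
---------------------------------
  1   | plumber | reading | white | parrot
  2   | writer | hiking | brown | hamster
  3   | pilot | cooking | orange | rabbit
  4   | chef | gardening | black | dog
  5   | nurse | painting | gray | cat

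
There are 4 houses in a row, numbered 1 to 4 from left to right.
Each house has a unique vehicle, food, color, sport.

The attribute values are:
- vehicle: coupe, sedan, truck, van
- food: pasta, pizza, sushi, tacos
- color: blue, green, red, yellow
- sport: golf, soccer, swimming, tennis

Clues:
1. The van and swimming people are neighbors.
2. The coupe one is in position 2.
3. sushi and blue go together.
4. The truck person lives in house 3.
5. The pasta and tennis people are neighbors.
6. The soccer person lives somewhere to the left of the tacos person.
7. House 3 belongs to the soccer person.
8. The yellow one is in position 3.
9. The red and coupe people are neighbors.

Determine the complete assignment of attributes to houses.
Solution:

House | Vehicle | Food | Color | Sport
--------------------------------------
  1   | van | pizza | red | golf
  2   | coupe | sushi | blue | swimming
  3   | truck | pasta | yellow | soccer
  4   | sedan | tacos | green | tennis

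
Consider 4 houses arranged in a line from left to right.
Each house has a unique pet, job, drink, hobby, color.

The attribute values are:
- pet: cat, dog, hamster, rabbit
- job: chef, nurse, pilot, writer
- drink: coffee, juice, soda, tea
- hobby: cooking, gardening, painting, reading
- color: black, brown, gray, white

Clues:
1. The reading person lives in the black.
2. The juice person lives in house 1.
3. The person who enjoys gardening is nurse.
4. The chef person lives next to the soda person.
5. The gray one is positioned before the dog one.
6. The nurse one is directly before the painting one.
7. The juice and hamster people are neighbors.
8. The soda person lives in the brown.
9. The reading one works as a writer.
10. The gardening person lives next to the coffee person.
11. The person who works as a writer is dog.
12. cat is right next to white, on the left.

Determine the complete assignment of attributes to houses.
Solution:

House | Pet | Job | Drink | Hobby | Color
-----------------------------------------
  1   | cat | nurse | juice | gardening | gray
  2   | hamster | chef | coffee | painting | white
  3   | rabbit | pilot | soda | cooking | brown
  4   | dog | writer | tea | reading | black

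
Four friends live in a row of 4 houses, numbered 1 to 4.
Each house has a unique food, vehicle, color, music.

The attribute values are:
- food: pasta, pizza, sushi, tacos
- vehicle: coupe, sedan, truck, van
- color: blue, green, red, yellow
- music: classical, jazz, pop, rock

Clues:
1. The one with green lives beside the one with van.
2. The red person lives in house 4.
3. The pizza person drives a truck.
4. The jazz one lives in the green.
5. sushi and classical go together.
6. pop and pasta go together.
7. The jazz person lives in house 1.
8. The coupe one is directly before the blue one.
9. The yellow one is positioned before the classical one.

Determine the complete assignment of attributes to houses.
Solution:

House | Food | Vehicle | Color | Music
--------------------------------------
  1   | tacos | coupe | green | jazz
  2   | pasta | van | blue | pop
  3   | pizza | truck | yellow | rock
  4   | sushi | sedan | red | classical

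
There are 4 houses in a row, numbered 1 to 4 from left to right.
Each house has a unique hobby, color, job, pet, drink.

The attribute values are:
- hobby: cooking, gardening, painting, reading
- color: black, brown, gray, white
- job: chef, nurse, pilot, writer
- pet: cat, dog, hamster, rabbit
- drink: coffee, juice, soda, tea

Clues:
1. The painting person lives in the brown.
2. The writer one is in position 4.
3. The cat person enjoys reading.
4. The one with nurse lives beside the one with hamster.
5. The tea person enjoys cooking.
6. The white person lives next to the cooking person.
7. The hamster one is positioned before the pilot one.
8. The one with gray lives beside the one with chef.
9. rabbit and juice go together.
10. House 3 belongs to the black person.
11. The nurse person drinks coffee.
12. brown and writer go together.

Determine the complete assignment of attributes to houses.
Solution:

House | Hobby | Color | Job | Pet | Drink
-----------------------------------------
  1   | reading | gray | nurse | cat | coffee
  2   | gardening | white | chef | hamster | soda
  3   | cooking | black | pilot | dog | tea
  4   | painting | brown | writer | rabbit | juice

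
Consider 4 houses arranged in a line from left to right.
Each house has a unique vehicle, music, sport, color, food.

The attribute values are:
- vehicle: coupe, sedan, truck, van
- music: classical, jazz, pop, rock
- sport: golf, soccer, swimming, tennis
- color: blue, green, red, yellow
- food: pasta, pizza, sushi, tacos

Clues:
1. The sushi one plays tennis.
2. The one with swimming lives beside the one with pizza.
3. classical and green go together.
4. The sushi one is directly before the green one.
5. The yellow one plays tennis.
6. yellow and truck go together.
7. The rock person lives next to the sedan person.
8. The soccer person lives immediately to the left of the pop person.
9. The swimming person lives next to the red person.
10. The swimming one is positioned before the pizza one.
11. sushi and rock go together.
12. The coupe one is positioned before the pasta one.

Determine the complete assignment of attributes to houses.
Solution:

House | Vehicle | Music | Sport | Color | Food
----------------------------------------------
  1   | truck | rock | tennis | yellow | sushi
  2   | sedan | classical | swimming | green | tacos
  3   | coupe | jazz | soccer | red | pizza
  4   | van | pop | golf | blue | pasta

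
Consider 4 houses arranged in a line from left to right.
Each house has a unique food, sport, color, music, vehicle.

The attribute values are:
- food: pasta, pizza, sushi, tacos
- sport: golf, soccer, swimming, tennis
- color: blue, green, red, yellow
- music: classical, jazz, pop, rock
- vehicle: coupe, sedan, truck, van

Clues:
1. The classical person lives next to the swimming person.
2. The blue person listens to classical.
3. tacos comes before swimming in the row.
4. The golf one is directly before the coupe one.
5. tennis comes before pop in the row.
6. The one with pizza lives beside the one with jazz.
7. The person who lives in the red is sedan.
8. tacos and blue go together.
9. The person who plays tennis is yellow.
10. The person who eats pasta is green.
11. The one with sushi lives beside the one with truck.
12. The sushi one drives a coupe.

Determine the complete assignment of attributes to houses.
Solution:

House | Food | Sport | Color | Music | Vehicle
----------------------------------------------
  1   | pizza | golf | red | rock | sedan
  2   | sushi | tennis | yellow | jazz | coupe
  3   | tacos | soccer | blue | classical | truck
  4   | pasta | swimming | green | pop | van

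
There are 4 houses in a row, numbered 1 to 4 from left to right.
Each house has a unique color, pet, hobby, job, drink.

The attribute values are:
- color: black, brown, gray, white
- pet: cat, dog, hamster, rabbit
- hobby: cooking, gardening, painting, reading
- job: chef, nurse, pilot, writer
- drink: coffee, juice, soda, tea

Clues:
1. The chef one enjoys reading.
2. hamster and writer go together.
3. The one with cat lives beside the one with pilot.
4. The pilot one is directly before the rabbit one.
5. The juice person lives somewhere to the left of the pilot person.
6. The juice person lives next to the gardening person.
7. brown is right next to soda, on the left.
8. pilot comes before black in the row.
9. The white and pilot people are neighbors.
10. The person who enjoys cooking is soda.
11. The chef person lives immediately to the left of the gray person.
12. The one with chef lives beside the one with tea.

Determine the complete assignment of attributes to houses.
Solution:

House | Color | Pet | Hobby | Job | Drink
-----------------------------------------
  1   | white | cat | reading | chef | juice
  2   | gray | dog | gardening | pilot | tea
  3   | brown | rabbit | painting | nurse | coffee
  4   | black | hamster | cooking | writer | soda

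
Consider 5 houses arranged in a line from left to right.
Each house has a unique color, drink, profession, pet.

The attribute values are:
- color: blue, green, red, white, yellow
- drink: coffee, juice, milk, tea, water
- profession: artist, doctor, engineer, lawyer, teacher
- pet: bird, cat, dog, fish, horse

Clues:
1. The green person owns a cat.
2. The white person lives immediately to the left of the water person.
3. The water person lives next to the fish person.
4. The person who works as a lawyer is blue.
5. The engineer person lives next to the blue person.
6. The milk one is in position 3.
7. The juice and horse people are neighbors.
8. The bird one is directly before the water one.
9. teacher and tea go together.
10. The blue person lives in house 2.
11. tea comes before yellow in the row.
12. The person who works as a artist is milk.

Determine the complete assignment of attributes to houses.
Solution:

House | Color | Drink | Profession | Pet
----------------------------------------
  1   | white | juice | engineer | bird
  2   | blue | water | lawyer | horse
  3   | red | milk | artist | fish
  4   | green | tea | teacher | cat
  5   | yellow | coffee | doctor | dog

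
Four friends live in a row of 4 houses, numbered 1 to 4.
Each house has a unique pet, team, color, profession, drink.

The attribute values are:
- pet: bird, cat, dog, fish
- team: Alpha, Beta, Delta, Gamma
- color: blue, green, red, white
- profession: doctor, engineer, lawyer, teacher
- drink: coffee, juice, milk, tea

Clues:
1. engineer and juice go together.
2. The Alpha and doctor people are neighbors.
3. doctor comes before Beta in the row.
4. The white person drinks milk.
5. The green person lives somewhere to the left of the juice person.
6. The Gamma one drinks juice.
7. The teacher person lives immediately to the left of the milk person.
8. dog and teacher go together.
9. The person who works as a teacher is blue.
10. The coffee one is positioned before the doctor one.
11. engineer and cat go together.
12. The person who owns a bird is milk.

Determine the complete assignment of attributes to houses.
Solution:

House | Pet | Team | Color | Profession | Drink
-----------------------------------------------
  1   | dog | Alpha | blue | teacher | coffee
  2   | bird | Delta | white | doctor | milk
  3   | fish | Beta | green | lawyer | tea
  4   | cat | Gamma | red | engineer | juice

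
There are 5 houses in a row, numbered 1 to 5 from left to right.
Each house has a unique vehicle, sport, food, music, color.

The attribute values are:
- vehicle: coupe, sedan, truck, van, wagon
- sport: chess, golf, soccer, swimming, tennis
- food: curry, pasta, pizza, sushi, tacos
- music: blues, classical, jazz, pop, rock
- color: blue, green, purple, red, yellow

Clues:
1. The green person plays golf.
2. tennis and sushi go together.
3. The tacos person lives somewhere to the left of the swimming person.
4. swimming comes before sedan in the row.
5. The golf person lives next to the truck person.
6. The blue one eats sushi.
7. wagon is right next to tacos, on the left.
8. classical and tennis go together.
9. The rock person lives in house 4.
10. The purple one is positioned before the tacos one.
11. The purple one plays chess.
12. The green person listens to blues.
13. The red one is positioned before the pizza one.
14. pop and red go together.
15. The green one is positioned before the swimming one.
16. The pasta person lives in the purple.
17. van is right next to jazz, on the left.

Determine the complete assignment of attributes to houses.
Solution:

House | Vehicle | Sport | Food | Music | Color
----------------------------------------------
  1   | van | soccer | curry | pop | red
  2   | wagon | chess | pasta | jazz | purple
  3   | coupe | golf | tacos | blues | green
  4   | truck | swimming | pizza | rock | yellow
  5   | sedan | tennis | sushi | classical | blue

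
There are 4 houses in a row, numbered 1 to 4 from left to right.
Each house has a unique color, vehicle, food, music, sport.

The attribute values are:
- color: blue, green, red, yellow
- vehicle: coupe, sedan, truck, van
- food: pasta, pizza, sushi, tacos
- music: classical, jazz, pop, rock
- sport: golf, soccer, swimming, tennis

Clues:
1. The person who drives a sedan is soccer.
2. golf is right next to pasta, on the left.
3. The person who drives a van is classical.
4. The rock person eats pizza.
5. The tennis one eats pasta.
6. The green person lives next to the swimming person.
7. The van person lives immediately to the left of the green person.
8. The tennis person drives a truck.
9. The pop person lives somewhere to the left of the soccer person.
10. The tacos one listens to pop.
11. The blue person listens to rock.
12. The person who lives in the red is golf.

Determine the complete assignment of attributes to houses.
Solution:

House | Color | Vehicle | Food | Music | Sport
----------------------------------------------
  1   | red | van | sushi | classical | golf
  2   | green | truck | pasta | jazz | tennis
  3   | yellow | coupe | tacos | pop | swimming
  4   | blue | sedan | pizza | rock | soccer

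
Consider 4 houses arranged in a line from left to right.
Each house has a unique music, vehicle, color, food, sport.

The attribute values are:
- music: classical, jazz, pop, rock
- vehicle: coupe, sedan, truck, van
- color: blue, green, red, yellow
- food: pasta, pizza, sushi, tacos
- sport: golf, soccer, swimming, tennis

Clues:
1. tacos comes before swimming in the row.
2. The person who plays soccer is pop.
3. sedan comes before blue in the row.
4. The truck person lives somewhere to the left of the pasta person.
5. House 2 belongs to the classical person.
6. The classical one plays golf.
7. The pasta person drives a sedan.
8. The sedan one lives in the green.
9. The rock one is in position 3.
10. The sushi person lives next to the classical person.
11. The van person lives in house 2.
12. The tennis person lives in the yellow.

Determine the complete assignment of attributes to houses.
Solution:

House | Music | Vehicle | Color | Food | Sport
----------------------------------------------
  1   | jazz | truck | yellow | sushi | tennis
  2   | classical | van | red | tacos | golf
  3   | rock | sedan | green | pasta | swimming
  4   | pop | coupe | blue | pizza | soccer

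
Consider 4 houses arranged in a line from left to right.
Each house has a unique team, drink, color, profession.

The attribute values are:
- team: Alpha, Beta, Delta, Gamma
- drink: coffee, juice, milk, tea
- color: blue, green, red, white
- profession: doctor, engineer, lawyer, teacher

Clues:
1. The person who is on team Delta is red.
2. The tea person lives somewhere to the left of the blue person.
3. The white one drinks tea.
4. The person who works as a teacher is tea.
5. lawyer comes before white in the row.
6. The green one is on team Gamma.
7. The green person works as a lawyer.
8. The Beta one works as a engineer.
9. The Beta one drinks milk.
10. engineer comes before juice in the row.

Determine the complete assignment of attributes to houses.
Solution:

House | Team | Drink | Color | Profession
-----------------------------------------
  1   | Gamma | coffee | green | lawyer
  2   | Alpha | tea | white | teacher
  3   | Beta | milk | blue | engineer
  4   | Delta | juice | red | doctor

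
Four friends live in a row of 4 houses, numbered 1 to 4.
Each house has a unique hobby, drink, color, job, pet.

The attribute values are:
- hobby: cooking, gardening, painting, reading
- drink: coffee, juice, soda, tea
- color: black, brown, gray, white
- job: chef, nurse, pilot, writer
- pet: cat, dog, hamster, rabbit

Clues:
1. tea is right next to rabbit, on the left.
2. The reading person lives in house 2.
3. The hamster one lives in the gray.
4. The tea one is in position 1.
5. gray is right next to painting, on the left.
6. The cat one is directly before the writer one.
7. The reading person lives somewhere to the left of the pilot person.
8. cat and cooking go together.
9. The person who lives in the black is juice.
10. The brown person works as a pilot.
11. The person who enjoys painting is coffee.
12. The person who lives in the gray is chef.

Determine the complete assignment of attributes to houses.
Solution:

House | Hobby | Drink | Color | Job | Pet
-----------------------------------------
  1   | cooking | tea | white | nurse | cat
  2   | reading | juice | black | writer | rabbit
  3   | gardening | soda | gray | chef | hamster
  4   | painting | coffee | brown | pilot | dog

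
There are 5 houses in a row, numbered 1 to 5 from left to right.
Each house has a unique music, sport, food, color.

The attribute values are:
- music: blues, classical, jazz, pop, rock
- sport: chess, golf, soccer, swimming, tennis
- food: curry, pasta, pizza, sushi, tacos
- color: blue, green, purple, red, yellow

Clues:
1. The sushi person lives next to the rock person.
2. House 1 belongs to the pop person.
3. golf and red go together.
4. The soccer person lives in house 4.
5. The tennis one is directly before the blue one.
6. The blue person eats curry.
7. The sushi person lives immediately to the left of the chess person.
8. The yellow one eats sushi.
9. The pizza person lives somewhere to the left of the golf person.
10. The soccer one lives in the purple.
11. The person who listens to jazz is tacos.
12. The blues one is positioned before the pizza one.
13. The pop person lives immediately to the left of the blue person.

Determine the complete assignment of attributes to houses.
Solution:

House | Music | Sport | Food | Color
------------------------------------
  1   | pop | tennis | sushi | yellow
  2   | rock | chess | curry | blue
  3   | blues | swimming | pasta | green
  4   | classical | soccer | pizza | purple
  5   | jazz | golf | tacos | red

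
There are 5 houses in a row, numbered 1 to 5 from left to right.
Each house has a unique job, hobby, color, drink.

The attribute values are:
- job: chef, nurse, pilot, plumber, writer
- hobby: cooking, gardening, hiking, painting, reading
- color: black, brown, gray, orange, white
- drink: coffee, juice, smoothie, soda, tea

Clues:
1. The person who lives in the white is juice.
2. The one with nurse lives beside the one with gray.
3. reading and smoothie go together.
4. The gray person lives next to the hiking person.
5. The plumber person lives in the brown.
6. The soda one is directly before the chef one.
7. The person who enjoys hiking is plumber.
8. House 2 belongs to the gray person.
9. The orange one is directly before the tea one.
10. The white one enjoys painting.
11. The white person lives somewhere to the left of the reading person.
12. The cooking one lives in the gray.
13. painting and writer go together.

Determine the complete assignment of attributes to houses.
Solution:

House | Job | Hobby | Color | Drink
-----------------------------------
  1   | nurse | gardening | orange | soda
  2   | chef | cooking | gray | tea
  3   | plumber | hiking | brown | coffee
  4   | writer | painting | white | juice
  5   | pilot | reading | black | smoothie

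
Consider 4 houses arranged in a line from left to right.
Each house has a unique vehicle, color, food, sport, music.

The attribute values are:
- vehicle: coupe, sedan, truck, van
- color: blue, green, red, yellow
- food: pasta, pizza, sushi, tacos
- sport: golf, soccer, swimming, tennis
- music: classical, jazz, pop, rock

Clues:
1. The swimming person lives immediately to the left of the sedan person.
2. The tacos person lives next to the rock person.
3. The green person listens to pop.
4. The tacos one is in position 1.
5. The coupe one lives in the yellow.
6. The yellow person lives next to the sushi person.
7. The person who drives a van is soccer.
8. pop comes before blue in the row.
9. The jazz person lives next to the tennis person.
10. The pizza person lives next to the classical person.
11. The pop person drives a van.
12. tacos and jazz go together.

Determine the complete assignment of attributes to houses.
Solution:

House | Vehicle | Color | Food | Sport | Music
----------------------------------------------
  1   | coupe | yellow | tacos | swimming | jazz
  2   | sedan | red | sushi | tennis | rock
  3   | van | green | pizza | soccer | pop
  4   | truck | blue | pasta | golf | classical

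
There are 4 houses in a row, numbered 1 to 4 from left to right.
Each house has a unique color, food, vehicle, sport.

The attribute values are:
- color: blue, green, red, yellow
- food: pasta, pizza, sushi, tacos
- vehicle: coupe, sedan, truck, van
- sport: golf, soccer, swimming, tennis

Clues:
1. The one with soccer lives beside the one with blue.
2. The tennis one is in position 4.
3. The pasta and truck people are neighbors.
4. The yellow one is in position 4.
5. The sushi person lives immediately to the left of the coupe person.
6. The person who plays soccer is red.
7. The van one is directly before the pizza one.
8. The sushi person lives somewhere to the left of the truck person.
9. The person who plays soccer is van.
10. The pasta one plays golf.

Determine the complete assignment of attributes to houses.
Solution:

House | Color | Food | Vehicle | Sport
--------------------------------------
  1   | red | sushi | van | soccer
  2   | blue | pizza | coupe | swimming
  3   | green | pasta | sedan | golf
  4   | yellow | tacos | truck | tennis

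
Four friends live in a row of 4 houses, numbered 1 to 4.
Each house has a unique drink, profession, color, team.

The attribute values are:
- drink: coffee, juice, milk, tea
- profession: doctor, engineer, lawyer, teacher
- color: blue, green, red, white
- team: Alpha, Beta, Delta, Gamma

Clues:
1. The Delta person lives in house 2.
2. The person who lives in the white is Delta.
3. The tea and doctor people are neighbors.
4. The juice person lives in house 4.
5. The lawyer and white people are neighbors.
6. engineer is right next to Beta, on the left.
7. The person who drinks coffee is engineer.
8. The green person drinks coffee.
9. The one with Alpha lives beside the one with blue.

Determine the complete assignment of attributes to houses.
Solution:

House | Drink | Profession | Color | Team
-----------------------------------------
  1   | tea | lawyer | red | Gamma
  2   | milk | doctor | white | Delta
  3   | coffee | engineer | green | Alpha
  4   | juice | teacher | blue | Beta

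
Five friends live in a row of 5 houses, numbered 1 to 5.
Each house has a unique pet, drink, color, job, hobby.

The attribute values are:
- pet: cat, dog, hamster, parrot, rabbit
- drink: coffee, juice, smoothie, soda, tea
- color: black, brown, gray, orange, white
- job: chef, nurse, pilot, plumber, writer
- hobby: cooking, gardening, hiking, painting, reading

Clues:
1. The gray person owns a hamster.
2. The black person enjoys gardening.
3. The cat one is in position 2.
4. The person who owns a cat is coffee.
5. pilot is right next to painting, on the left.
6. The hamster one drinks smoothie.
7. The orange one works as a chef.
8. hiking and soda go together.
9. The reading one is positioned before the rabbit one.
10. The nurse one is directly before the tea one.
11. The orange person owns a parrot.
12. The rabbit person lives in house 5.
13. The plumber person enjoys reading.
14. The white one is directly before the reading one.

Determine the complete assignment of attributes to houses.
Solution:

House | Pet | Drink | Color | Job | Hobby
-----------------------------------------
  1   | hamster | smoothie | gray | pilot | cooking
  2   | cat | coffee | white | nurse | painting
  3   | dog | tea | brown | plumber | reading
  4   | parrot | soda | orange | chef | hiking
  5   | rabbit | juice | black | writer | gardening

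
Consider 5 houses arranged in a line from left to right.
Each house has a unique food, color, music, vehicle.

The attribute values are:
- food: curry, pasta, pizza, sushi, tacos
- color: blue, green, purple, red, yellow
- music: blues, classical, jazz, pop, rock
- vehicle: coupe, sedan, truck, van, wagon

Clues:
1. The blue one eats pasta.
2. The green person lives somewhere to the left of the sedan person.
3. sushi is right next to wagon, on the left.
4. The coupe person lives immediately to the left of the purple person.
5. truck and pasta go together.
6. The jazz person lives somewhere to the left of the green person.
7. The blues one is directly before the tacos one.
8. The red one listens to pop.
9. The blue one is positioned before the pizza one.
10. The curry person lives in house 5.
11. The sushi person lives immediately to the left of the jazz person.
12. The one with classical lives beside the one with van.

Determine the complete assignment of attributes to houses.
Solution:

House | Food | Color | Music | Vehicle
--------------------------------------
  1   | sushi | yellow | blues | coupe
  2   | tacos | purple | jazz | wagon
  3   | pasta | blue | classical | truck
  4   | pizza | green | rock | van
  5   | curry | red | pop | sedan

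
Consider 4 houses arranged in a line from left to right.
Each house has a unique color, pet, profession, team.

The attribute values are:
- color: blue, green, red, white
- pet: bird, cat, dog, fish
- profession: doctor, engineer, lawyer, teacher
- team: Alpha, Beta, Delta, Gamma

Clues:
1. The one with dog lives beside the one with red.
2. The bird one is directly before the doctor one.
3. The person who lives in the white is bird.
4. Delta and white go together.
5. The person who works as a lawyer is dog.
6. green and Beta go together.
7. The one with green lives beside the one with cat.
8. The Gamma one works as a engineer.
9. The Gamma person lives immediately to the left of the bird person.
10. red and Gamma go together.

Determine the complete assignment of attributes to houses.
Solution:

House | Color | Pet | Profession | Team
---------------------------------------
  1   | green | dog | lawyer | Beta
  2   | red | cat | engineer | Gamma
  3   | white | bird | teacher | Delta
  4   | blue | fish | doctor | Alpha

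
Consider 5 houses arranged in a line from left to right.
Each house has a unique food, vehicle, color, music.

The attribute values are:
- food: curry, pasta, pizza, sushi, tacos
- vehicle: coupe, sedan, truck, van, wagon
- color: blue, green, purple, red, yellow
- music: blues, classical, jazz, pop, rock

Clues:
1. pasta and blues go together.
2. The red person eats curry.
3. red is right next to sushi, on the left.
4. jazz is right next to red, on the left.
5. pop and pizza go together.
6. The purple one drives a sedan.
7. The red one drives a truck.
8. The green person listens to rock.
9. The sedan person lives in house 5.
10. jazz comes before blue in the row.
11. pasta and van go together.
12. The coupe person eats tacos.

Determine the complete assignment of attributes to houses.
Solution:

House | Food | Vehicle | Color | Music
--------------------------------------
  1   | tacos | coupe | yellow | jazz
  2   | curry | truck | red | classical
  3   | sushi | wagon | green | rock
  4   | pasta | van | blue | blues
  5   | pizza | sedan | purple | pop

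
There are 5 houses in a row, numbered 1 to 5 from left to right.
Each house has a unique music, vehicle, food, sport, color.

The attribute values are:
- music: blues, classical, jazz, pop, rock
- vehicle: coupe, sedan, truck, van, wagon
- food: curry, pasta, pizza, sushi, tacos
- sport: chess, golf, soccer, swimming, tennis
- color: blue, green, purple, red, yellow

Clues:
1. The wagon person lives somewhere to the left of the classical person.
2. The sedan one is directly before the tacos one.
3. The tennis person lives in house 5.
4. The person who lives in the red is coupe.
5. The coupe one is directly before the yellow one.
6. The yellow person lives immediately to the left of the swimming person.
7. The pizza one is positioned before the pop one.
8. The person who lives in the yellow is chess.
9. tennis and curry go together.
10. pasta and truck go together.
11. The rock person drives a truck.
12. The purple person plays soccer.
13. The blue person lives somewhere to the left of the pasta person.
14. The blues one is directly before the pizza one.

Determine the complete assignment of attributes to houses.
Solution:

House | Music | Vehicle | Food | Sport | Color
----------------------------------------------
  1   | blues | coupe | sushi | golf | red
  2   | jazz | sedan | pizza | chess | yellow
  3   | pop | wagon | tacos | swimming | blue
  4   | rock | truck | pasta | soccer | purple
  5   | classical | van | curry | tennis | green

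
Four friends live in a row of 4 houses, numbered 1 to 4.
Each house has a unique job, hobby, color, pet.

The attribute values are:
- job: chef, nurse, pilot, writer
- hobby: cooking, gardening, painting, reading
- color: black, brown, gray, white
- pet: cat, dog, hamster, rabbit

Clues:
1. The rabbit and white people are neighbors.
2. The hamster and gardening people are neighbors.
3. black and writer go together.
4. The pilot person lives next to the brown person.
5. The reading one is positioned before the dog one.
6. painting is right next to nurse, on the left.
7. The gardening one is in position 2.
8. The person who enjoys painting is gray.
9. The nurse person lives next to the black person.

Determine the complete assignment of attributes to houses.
Solution:

House | Job | Hobby | Color | Pet
---------------------------------
  1   | pilot | painting | gray | hamster
  2   | nurse | gardening | brown | cat
  3   | writer | reading | black | rabbit
  4   | chef | cooking | white | dog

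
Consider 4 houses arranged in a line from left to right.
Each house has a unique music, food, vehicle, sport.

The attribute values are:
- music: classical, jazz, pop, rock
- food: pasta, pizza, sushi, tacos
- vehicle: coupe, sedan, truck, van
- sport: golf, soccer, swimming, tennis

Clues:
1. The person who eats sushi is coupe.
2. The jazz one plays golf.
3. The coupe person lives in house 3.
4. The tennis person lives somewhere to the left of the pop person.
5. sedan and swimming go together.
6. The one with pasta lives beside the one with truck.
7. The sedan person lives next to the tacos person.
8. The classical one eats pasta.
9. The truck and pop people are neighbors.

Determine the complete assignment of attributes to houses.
Solution:

House | Music | Food | Vehicle | Sport
--------------------------------------
  1   | classical | pasta | sedan | swimming
  2   | rock | tacos | truck | tennis
  3   | pop | sushi | coupe | soccer
  4   | jazz | pizza | van | golf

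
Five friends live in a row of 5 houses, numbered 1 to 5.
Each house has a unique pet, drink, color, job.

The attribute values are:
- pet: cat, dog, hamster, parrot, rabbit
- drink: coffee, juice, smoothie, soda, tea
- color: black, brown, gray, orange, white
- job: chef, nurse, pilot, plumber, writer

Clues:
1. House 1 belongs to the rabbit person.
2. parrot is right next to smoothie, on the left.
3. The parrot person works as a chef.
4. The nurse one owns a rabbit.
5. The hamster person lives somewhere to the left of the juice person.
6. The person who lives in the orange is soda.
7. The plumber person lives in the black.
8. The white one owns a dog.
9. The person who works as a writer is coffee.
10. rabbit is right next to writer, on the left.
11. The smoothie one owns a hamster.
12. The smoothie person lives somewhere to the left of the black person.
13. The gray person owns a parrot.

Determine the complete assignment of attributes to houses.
Solution:

House | Pet | Drink | Color | Job
---------------------------------
  1   | rabbit | soda | orange | nurse
  2   | dog | coffee | white | writer
  3   | parrot | tea | gray | chef
  4   | hamster | smoothie | brown | pilot
  5   | cat | juice | black | plumber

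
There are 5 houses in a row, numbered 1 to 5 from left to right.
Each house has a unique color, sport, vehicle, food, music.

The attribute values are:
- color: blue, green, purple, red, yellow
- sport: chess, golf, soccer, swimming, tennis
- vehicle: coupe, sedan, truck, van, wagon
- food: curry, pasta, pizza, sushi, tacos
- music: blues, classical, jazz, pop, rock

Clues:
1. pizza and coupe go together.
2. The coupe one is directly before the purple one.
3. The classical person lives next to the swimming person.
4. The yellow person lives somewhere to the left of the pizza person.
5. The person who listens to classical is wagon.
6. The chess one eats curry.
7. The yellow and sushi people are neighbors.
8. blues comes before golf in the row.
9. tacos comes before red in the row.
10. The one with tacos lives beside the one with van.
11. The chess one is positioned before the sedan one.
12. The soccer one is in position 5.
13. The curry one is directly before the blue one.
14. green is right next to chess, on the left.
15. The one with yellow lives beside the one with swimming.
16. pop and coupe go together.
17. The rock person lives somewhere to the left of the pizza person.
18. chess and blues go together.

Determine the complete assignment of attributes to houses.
Solution:

House | Color | Sport | Vehicle | Food | Music
----------------------------------------------
  1   | yellow | tennis | wagon | tacos | classical
  2   | green | swimming | van | sushi | rock
  3   | red | chess | truck | curry | blues
  4   | blue | golf | coupe | pizza | pop
  5   | purple | soccer | sedan | pasta | jazz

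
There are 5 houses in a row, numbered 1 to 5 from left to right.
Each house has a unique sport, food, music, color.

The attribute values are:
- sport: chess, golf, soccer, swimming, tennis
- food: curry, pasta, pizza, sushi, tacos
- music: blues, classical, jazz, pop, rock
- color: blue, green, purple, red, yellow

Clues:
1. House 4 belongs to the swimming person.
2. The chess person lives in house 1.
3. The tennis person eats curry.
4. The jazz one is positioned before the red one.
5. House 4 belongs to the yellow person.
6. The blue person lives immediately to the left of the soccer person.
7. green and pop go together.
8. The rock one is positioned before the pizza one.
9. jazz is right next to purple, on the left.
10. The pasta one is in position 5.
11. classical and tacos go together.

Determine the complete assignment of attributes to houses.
Solution:

House | Sport | Food | Music | Color
------------------------------------
  1   | chess | sushi | jazz | blue
  2   | soccer | tacos | classical | purple
  3   | tennis | curry | rock | red
  4   | swimming | pizza | blues | yellow
  5   | golf | pasta | pop | green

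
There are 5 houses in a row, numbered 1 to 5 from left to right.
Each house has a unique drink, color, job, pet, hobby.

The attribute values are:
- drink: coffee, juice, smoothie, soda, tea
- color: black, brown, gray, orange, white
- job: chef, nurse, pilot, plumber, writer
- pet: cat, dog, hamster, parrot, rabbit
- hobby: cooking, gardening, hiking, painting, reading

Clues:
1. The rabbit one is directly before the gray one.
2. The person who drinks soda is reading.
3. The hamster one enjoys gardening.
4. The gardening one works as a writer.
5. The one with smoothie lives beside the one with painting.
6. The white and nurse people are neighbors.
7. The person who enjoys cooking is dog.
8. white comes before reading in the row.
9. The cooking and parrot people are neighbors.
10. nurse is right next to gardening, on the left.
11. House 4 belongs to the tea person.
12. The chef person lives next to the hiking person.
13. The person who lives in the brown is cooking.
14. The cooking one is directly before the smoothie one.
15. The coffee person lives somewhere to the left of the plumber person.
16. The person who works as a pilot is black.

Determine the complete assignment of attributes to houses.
Solution:

House | Drink | Color | Job | Pet | Hobby
-----------------------------------------
  1   | coffee | brown | chef | dog | cooking
  2   | smoothie | white | plumber | parrot | hiking
  3   | juice | orange | nurse | rabbit | painting
  4   | tea | gray | writer | hamster | gardening
  5   | soda | black | pilot | cat | reading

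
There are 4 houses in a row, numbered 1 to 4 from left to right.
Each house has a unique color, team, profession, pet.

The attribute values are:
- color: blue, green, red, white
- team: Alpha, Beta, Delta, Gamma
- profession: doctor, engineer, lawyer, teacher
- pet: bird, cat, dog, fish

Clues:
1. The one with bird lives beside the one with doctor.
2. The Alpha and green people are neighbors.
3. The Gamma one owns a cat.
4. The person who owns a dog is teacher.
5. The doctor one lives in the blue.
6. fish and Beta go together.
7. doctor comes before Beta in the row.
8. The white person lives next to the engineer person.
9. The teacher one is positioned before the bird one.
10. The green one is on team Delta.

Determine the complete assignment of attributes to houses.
Solution:

House | Color | Team | Profession | Pet
---------------------------------------
  1   | white | Alpha | teacher | dog
  2   | green | Delta | engineer | bird
  3   | blue | Gamma | doctor | cat
  4   | red | Beta | lawyer | fish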